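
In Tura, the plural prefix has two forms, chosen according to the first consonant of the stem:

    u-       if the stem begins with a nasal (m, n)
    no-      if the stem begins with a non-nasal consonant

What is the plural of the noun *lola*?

nolola

*lola* — first consonant /l/ (non-nasal) → no- → *nolola*.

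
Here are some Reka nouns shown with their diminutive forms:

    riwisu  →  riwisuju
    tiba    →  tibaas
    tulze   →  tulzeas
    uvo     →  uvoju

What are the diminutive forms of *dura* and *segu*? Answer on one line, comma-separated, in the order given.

duraas, seguju

The suffix is conditioned by the last vowel: -ju when the last vowel of the stem is a rounded vowel (*riwisu*, *uvo*); -as when the last vowel of the stem is an unrounded vowel (*tiba*, *tulze*).
The last vowel of *dura* is /a/, which is an unrounded vowel, so the suffix is -as, giving *duraas*.
*segu* — last vowel /u/ (a rounded vowel) → -ju → *seguju*.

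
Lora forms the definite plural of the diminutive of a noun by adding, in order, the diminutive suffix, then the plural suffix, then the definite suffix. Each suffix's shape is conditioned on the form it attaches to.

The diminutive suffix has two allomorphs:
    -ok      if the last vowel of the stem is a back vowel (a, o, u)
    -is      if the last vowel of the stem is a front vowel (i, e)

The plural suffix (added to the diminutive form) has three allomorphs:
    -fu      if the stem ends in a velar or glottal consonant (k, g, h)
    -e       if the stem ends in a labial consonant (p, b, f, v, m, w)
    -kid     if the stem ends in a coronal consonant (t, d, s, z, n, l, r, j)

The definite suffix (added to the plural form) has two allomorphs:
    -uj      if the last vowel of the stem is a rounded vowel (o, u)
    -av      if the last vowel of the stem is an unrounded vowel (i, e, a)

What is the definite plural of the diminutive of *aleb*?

The last vowel of *aleb* is /e/, which is a front vowel, so the diminutive suffix is -is, giving *alebis*.
The final consonant of the diminutive form *alebis* is /s/, which is coronal, so the plural suffix is -kid, giving *alebiskid*.
The plural form *alebiskid* — last vowel /i/ (an unrounded vowel) → -av → *alebiskidav*.

alebiskidav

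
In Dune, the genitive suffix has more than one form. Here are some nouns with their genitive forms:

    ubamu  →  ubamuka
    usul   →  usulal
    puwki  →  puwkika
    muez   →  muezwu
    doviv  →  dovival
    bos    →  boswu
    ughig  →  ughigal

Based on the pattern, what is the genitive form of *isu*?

isuka

The pattern is sibilance of the final sound: -wu when the stem ends in a sibilant (*muez*, *bos*); -al when the stem ends in a non-sibilant consonant (*usul*, *doviv*, *ughig*); -ka when the stem ends in a vowel (*ubamu*, *puwki*).
The final sound of *isu* is /u/, which is a vowel, so the suffix is -ka, giving *isuka*.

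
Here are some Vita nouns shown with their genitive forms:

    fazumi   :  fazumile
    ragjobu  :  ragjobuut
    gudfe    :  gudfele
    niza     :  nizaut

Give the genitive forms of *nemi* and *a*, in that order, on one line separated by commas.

nemile, aut

The suffix is conditioned by the last vowel: -le when the last vowel of the stem is a front vowel (*fazumi*, *gudfe*); -ut when the last vowel of the stem is a back vowel (*ragjobu*, *niza*).
*nemi* — last vowel /i/ (a front vowel) → -le → *nemile*.
*a*: last vowel = /a/, a back vowel → -ut → *aut*.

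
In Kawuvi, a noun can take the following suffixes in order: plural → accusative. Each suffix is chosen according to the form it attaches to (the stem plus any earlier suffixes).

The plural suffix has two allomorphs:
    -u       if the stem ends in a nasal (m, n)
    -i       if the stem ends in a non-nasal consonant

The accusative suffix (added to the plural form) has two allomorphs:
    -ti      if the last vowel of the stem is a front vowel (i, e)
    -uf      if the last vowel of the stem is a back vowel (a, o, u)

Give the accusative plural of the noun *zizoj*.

zizojiti

*zizoj*: final consonant = /j/, non-nasal → -i → *zizoji*.
The last vowel of the plural form *zizoji* is /i/, which is a front vowel, so the accusative suffix is -ti, giving *zizojiti*.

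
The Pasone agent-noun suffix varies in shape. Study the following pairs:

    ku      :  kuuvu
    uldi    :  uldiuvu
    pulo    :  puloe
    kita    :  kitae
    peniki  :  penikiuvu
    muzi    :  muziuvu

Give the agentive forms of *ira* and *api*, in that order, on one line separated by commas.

irae, apiuvu

The pattern is height harmony: -uvu when the last vowel of the stem is a high vowel (*ku*, *uldi*, *peniki*, *muzi*); -e when the last vowel of the stem is a non-high vowel (*pulo*, *kita*).
*ira* — last vowel /a/ (a non-high vowel) → -e → *irae*.
The last vowel of *api* is /i/, which is a high vowel, so the suffix is -uvu, giving *apiuvu*.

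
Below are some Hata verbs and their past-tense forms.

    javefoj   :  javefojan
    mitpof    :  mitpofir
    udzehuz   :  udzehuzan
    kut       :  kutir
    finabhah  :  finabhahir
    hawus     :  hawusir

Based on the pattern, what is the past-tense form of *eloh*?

The suffix is conditioned by the final consonant: -ir when the stem ends in a voiceless consonant (*mitpof*, *kut*, *finabhah*, *hawus*); -an when the stem ends in a voiced consonant (*javefoj*, *udzehuz*).
*eloh*: final consonant = /h/, voiceless → -ir → *elohir*.

elohir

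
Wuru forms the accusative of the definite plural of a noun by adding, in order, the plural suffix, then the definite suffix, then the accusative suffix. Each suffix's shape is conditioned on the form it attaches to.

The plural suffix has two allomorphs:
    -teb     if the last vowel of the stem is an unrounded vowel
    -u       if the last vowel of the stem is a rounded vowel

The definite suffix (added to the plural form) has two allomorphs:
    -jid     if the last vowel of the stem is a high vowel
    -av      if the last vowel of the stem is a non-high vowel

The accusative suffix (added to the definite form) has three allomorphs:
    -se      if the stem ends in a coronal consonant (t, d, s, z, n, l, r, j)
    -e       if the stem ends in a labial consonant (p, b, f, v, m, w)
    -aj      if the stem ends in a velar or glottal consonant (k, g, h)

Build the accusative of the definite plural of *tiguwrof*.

tiguwrofujidse

*tiguwrof*: last vowel = /o/, a rounded vowel → -u → *tiguwrofu*.
The last vowel of the plural form *tiguwrofu* is /u/, which is a high vowel, so the definite suffix is -jid, giving *tiguwrofujid*.
The final consonant of the definite form *tiguwrofujid* is /d/, which is coronal, so the accusative suffix is -se, giving *tiguwrofujidse*.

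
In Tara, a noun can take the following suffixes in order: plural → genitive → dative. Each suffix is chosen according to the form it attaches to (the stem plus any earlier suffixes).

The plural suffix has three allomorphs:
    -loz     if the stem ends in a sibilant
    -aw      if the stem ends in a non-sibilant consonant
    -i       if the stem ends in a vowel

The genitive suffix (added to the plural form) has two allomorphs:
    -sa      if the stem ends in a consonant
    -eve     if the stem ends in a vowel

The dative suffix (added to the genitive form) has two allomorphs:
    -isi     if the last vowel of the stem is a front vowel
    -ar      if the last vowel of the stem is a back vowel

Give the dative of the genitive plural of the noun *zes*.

zeslozsaar

The final sound of *zes* is /s/, which is a sibilant, so the plural suffix is -loz, giving *zesloz*.
The plural form *zesloz* — final sound /z/ (a consonant) → -sa → *zeslozsa*.
Since the last vowel of the genitive form *zeslozsa* is /a/ (a back vowel), it takes -ar, giving *zeslozsaar*.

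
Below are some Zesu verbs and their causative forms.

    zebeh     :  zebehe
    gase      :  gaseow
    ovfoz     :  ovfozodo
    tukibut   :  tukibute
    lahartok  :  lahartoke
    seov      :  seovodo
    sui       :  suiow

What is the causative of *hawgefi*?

The alternation tracks the final sound of the stem — -e when the stem ends in a voiceless consonant (*zebeh*, *tukibut*, *lahartok*); -odo when the stem ends in a voiced consonant (*ovfoz*, *seov*); -ow when the stem ends in a vowel (*gase*, *sui*).
Since the final sound of *hawgefi* is /i/ (a vowel), it takes -ow, giving *hawgefiow*.

hawgefiow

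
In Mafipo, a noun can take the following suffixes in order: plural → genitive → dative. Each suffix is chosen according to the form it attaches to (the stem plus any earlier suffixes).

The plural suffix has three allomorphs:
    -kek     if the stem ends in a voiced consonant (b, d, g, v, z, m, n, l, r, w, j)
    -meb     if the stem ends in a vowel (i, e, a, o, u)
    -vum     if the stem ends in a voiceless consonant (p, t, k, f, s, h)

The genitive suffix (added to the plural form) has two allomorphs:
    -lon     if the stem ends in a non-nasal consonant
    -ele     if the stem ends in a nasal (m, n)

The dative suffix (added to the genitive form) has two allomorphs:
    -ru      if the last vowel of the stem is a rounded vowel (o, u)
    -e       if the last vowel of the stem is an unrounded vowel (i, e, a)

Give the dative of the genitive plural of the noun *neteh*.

netehvumelee

*neteh* — final sound /h/ (a voiceless consonant) → -vum → *netehvum*.
The plural form *netehvum*: final consonant = /m/, a nasal → -ele → *netehvumele*.
The genitive form *netehvumele* — last vowel /e/ (an unrounded vowel) → -e → *netehvumelee*.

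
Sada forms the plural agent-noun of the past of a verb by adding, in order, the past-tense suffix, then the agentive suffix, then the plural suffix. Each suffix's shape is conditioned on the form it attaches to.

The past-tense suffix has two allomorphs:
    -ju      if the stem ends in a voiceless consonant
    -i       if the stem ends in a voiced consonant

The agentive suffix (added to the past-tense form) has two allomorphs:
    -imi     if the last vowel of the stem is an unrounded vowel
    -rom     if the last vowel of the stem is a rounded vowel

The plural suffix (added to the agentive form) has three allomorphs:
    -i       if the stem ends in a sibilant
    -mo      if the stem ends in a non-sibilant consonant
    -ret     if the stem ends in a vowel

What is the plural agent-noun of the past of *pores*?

poresjurommo

*pores* — final consonant /s/ (voiceless) → -ju → *poresju*.
The past-tense form *poresju*: last vowel = /u/, a rounded vowel → -rom → *poresjurom*.
The agentive form *poresjurom* — final sound /m/ (a non-sibilant consonant) → -mo → *poresjurommo*.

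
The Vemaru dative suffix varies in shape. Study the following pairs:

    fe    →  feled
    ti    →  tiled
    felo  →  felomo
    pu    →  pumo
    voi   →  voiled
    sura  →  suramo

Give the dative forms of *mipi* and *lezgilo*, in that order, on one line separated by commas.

mipiled, lezgilomo

Looking at the last vowel of each stem: -led when the last vowel of the stem is a front vowel (*fe*, *ti*, *voi*); -mo when the last vowel of the stem is a back vowel (*felo*, *pu*, *sura*).
*mipi* — last vowel /i/ (a front vowel) → -led → *mipiled*.
*lezgilo*: last vowel = /o/, a back vowel → -mo → *lezgilomo*.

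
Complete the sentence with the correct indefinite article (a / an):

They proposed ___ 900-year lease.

The indefinite article is chosen by the initial *sound* of the following word, not its spelling.
The number *900* is spoken "nine hundred", beginning with /naɪn/ — a consonant sound.
So the article is *a*: They proposed a 900-year lease.

a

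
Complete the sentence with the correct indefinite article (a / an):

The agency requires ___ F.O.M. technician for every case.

The indefinite article is chosen by the initial *sound* of the following word, not its spelling.
The initialism *F.O.M.* is read letter by letter; the first letter, F, is pronounced /ɛf/, which begins with a vowel sound.
So the article is *an*: The agency requires an F.O.M. technician for every case.

an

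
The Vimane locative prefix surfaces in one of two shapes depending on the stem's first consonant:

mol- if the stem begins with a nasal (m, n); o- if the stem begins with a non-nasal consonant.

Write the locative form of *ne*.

Since the first consonant of *ne* is /n/ (a nasal), it takes mol-, giving *molne*.

molne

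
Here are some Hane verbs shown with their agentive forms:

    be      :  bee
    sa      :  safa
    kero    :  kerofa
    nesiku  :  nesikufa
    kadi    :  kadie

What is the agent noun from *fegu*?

The alternation tracks the last vowel of the stem — -e when the last vowel of the stem is a front vowel (*be*, *kadi*); -fa when the last vowel of the stem is a back vowel (*sa*, *kero*, *nesiku*).
Since the last vowel of *fegu* is /u/ (a back vowel), it takes -fa, giving *fegufa*.

fegufa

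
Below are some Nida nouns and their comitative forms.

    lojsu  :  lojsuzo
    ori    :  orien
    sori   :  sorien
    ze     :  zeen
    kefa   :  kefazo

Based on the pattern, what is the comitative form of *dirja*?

The suffix is conditioned by the last vowel: -en when the last vowel of the stem is a front vowel (*ori*, *sori*, *ze*); -zo when the last vowel of the stem is a back vowel (*lojsu*, *kefa*).
The last vowel of *dirja* is /a/, which is a back vowel, so the suffix is -zo, giving *dirjazo*.

dirjazo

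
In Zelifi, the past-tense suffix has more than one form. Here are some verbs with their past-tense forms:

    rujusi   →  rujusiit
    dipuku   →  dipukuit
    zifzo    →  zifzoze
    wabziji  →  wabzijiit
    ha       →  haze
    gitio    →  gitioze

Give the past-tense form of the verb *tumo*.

tumoze

The alternation tracks the last vowel of the stem — -it when the last vowel of the stem is a high vowel (*rujusi*, *dipuku*, *wabziji*); -ze when the last vowel of the stem is a non-high vowel (*zifzo*, *ha*, *gitio*).
Since the last vowel of *tumo* is /o/ (a non-high vowel), it takes -ze, giving *tumoze*.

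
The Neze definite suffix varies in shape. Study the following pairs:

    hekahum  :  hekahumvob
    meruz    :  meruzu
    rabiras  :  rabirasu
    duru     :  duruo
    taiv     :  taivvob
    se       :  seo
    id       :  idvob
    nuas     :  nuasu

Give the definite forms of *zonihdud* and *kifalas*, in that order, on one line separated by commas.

zonihdudvob, kifalasu

The alternation tracks the final sound of the stem — -u when the stem ends in a sibilant (*meruz*, *rabiras*, *nuas*); -vob when the stem ends in a non-sibilant consonant (*hekahum*, *taiv*, *id*); -o when the stem ends in a vowel (*duru*, *se*).
Since the final sound of *zonihdud* is /d/ (a non-sibilant consonant), it takes -vob, giving *zonihdudvob*.
Since the final sound of *kifalas* is /s/ (a sibilant), it takes -u, giving *kifalasu*.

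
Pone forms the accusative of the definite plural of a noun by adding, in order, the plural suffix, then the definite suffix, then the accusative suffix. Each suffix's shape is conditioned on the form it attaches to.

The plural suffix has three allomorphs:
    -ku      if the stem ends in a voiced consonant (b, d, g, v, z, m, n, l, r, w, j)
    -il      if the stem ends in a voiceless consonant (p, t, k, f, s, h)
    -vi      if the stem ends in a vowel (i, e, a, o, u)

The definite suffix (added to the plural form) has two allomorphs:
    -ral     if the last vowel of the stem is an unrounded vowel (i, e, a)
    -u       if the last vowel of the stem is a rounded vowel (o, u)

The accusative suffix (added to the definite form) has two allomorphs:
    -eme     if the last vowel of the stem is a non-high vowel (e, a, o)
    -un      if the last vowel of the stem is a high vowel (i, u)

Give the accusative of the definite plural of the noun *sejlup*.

*sejlup*: final sound = /p/, a voiceless consonant → -il → *sejlupil*.
The plural form *sejlupil*: last vowel = /i/, an unrounded vowel → -ral → *sejlupilral*.
The definite form *sejlupilral*: last vowel = /a/, a non-high vowel → -eme → *sejlupilraleme*.

sejlupilraleme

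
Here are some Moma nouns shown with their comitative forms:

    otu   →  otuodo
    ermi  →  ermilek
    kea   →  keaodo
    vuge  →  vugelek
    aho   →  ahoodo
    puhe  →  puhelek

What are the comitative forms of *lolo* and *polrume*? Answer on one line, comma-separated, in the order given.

The suffix is conditioned by the last vowel: -lek when the last vowel of the stem is a front vowel (*ermi*, *vuge*, *puhe*); -odo when the last vowel of the stem is a back vowel (*otu*, *kea*, *aho*).
*lolo* — last vowel /o/ (a back vowel) → -odo → *loloodo*.
*polrume*: last vowel = /e/, a front vowel → -lek → *polrumelek*.

loloodo, polrumelek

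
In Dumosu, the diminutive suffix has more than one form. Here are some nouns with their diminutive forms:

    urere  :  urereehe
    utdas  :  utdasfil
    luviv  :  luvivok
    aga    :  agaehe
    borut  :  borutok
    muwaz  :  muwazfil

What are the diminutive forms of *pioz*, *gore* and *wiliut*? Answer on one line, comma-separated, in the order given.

The pattern is sibilance of the final sound: -fil when the stem ends in a sibilant (*utdas*, *muwaz*); -ok when the stem ends in a non-sibilant consonant (*luviv*, *borut*); -ehe when the stem ends in a vowel (*urere*, *aga*).
*pioz* — final sound /z/ (a sibilant) → -fil → *piozfil*.
*gore*: final sound = /e/, a vowel → -ehe → *goreehe*.
*wiliut* — final sound /t/ (a non-sibilant consonant) → -ok → *wiliutok*.

piozfil, goreehe, wiliutok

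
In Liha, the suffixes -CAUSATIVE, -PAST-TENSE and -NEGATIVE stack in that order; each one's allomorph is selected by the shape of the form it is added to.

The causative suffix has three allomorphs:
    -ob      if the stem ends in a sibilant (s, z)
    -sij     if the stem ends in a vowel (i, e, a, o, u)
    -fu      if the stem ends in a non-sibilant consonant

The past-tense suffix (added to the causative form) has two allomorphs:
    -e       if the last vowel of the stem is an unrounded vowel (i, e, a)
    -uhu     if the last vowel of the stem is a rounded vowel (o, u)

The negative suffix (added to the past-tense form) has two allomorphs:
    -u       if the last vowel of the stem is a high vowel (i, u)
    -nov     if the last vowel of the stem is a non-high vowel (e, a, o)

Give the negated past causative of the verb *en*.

*en*: final sound = /n/, a non-sibilant consonant → -fu → *enfu*.
The last vowel of the causative form *enfu* is /u/, which is a rounded vowel, so the past-tense suffix is -uhu, giving *enfuuhu*.
The past-tense form *enfuuhu* — last vowel /u/ (a high vowel) → -u → *enfuuhuu*.

enfuuhuu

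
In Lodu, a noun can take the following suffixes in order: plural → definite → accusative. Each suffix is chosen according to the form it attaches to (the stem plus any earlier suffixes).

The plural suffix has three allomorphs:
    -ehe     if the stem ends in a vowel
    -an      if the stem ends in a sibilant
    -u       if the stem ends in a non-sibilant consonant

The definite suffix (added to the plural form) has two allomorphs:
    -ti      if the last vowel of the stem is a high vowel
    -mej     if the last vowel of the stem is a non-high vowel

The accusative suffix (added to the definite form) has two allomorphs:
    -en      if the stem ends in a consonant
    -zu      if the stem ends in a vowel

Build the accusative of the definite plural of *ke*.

keehemejen

*ke*: final sound = /e/, a vowel → -ehe → *keehe*.
Since the last vowel of the plural form *keehe* is /e/ (a non-high vowel), it takes -mej, giving *keehemej*.
Since the final sound of the definite form *keehemej* is /j/ (a consonant), it takes -en, giving *keehemejen*.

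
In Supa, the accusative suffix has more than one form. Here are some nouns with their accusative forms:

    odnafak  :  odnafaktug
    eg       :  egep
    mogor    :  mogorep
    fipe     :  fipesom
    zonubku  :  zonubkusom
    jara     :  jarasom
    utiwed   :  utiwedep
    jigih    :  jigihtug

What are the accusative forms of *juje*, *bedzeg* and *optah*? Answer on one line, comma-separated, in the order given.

The alternation tracks the final sound of the stem — -tug when the stem ends in a voiceless consonant (*odnafak*, *jigih*); -ep when the stem ends in a voiced consonant (*eg*, *mogor*, *utiwed*); -som when the stem ends in a vowel (*fipe*, *zonubku*, *jara*).
The final sound of *juje* is /e/, which is a vowel, so the suffix is -som, giving *jujesom*.
Since the final sound of *bedzeg* is /g/ (a voiced consonant), it takes -ep, giving *bedzegep*.
*optah*: final sound = /h/, a voiceless consonant → -tug → *optahtug*.

jujesom, bedzegep, optahtug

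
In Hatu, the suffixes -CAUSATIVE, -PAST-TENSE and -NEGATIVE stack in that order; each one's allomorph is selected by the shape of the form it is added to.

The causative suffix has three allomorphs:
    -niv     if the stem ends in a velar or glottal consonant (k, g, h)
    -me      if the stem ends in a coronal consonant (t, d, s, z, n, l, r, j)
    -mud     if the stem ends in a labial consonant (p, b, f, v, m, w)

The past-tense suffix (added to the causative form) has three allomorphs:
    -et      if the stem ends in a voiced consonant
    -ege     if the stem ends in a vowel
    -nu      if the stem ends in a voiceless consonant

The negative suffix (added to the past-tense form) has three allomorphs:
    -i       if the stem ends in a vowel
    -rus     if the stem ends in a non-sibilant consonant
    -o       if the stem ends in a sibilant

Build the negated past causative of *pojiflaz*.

pojiflazmeegei

*pojiflaz* — final consonant /z/ (coronal) → -me → *pojiflazme*.
The causative form *pojiflazme* — final sound /e/ (a vowel) → -ege → *pojiflazmeege*.
The final sound of the past-tense form *pojiflazmeege* is /e/, which is a vowel, so the negative suffix is -i, giving *pojiflazmeegei*.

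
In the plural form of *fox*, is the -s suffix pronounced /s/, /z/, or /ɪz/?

/ɪz/

The stem *fox* ends in a sibilant (/s, z, ʃ, ʒ, tʃ, dʒ/).
The plural suffix surfaces as /ɪz/ after sibilants, /s/ after other voiceless consonants, and /z/ after other voiced sounds.
So the plural -s on *fox* is pronounced /ɪz/.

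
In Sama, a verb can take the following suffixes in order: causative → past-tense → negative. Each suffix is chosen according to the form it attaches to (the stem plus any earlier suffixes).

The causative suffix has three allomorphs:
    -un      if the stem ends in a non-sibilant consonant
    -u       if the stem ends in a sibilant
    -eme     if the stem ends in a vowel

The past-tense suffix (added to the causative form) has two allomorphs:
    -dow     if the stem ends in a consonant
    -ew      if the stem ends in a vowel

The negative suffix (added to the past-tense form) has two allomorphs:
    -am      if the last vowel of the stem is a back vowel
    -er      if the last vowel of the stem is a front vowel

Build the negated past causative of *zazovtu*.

zazovtuemeewer

Since the final sound of *zazovtu* is /u/ (a vowel), it takes -eme, giving *zazovtueme*.
The causative form *zazovtueme*: final sound = /e/, a vowel → -ew → *zazovtuemeew*.
Since the last vowel of the past-tense form *zazovtuemeew* is /e/ (a front vowel), it takes -er, giving *zazovtuemeewer*.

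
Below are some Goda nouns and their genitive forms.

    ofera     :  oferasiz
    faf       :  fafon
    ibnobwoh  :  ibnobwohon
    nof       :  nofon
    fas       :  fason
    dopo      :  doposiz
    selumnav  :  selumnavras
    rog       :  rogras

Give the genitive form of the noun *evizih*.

evizihon

The suffix is conditioned by the final sound: -on when the stem ends in a voiceless consonant (*faf*, *ibnobwoh*, *nof*, *fas*); -ras when the stem ends in a voiced consonant (*selumnav*, *rog*); -siz when the stem ends in a vowel (*ofera*, *dopo*).
*evizih* — final sound /h/ (a voiceless consonant) → -on → *evizihon*.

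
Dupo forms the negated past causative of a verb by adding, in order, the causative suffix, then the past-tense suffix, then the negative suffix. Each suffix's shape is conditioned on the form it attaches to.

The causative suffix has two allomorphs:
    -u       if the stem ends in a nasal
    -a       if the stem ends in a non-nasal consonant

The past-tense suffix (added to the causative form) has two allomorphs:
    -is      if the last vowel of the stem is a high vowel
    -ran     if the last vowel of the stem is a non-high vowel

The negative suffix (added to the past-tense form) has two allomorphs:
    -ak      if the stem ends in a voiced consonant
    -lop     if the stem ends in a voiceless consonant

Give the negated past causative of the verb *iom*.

*iom* — final consonant /m/ (a nasal) → -u → *iomu*.
The last vowel of the causative form *iomu* is /u/, which is a high vowel, so the past-tense suffix is -is, giving *iomuis*.
The past-tense form *iomuis* — final consonant /s/ (voiceless) → -lop → *iomuislop*.

iomuislop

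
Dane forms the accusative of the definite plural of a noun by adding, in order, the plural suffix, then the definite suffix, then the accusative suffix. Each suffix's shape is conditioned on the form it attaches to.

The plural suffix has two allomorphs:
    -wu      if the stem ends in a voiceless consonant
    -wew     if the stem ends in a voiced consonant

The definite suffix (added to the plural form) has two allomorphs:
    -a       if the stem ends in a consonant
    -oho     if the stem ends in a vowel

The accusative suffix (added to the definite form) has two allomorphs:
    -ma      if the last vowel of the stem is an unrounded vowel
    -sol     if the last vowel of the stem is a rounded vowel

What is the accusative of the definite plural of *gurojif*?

gurojifwuohosol

*gurojif*: final consonant = /f/, voiceless → -wu → *gurojifwu*.
The plural form *gurojifwu*: final sound = /u/, a vowel → -oho → *gurojifwuoho*.
Since the last vowel of the definite form *gurojifwuoho* is /o/ (a rounded vowel), it takes -sol, giving *gurojifwuohosol*.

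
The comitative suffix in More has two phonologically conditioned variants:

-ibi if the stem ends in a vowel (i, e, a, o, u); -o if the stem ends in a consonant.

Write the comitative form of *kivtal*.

kivtalo

*kivtal* — final sound /l/ (a consonant) → -o → *kivtalo*.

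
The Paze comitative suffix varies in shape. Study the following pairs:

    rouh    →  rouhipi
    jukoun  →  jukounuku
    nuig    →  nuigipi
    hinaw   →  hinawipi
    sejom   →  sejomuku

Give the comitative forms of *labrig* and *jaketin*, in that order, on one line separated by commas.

The alternation tracks the final consonant of the stem — -uku when the stem ends in a nasal (*jukoun*, *sejom*); -ipi when the stem ends in a non-nasal consonant (*rouh*, *nuig*, *hinaw*).
The final consonant of *labrig* is /g/, which is non-nasal, so the suffix is -ipi, giving *labrigipi*.
Since the final consonant of *jaketin* is /n/ (a nasal), it takes -uku, giving *jaketinuku*.

labrigipi, jaketinuku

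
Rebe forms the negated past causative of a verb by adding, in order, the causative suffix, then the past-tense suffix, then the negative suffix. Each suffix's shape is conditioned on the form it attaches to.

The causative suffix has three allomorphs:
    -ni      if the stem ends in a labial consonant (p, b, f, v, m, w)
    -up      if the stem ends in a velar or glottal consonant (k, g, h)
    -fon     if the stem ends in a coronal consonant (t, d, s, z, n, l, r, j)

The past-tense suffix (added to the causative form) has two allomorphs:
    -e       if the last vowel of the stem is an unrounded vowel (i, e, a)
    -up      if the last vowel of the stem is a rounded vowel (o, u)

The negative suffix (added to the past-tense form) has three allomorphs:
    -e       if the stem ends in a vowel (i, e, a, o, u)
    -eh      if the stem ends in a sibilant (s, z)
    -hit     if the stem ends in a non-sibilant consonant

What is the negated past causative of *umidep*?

Since the final consonant of *umidep* is /p/ (labial), it takes -ni, giving *umidepni*.
The last vowel of the causative form *umidepni* is /i/, which is an unrounded vowel, so the past-tense suffix is -e, giving *umidepnie*.
The past-tense form *umidepnie*: final sound = /e/, a vowel → -e → *umidepniee*.

umidepniee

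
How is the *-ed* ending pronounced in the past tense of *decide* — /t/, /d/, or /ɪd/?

The stem *decide* ends in /t/ or /d/.
The -ed suffix is realized as /ɪd/ after /t, d/; as /t/ after other voiceless consonants; and as /d/ after other voiced sounds.
So -ed on *decide* is pronounced /ɪd/.

/ɪd/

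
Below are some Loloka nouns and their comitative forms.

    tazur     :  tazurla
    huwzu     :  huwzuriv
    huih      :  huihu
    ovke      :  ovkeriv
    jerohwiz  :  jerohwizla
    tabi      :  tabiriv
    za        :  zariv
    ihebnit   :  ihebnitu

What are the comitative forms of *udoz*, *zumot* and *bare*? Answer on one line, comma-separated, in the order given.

udozla, zumotu, bareriv

The pattern is voicing of the final sound: -u when the stem ends in a voiceless consonant (*huih*, *ihebnit*); -la when the stem ends in a voiced consonant (*tazur*, *jerohwiz*); -riv when the stem ends in a vowel (*huwzu*, *ovke*, *tabi*, *za*).
*udoz*: final sound = /z/, a voiced consonant → -la → *udozla*.
The final sound of *zumot* is /t/, which is a voiceless consonant, so the suffix is -u, giving *zumotu*.
The final sound of *bare* is /e/, which is a vowel, so the suffix is -riv, giving *bareriv*.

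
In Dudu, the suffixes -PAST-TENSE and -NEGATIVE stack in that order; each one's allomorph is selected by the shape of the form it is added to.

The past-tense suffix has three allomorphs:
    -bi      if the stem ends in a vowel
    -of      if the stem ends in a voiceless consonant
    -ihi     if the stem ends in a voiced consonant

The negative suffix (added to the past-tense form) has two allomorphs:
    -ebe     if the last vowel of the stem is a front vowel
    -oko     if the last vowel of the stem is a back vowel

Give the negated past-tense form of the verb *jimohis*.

jimohisofoko

The final sound of *jimohis* is /s/, which is a voiceless consonant, so the past-tense suffix is -of, giving *jimohisof*.
The past-tense form *jimohisof*: last vowel = /o/, a back vowel → -oko → *jimohisofoko*.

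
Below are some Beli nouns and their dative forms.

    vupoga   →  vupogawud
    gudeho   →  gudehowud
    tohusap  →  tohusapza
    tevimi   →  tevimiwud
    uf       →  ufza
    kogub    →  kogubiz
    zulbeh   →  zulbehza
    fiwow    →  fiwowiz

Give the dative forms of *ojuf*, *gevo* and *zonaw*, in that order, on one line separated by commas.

The suffix is conditioned by the final sound: -za when the stem ends in a voiceless consonant (*tohusap*, *uf*, *zulbeh*); -iz when the stem ends in a voiced consonant (*kogub*, *fiwow*); -wud when the stem ends in a vowel (*vupoga*, *gudeho*, *tevimi*).
Since the final sound of *ojuf* is /f/ (a voiceless consonant), it takes -za, giving *ojufza*.
*gevo*: final sound = /o/, a vowel → -wud → *gevowud*.
*zonaw* — final sound /w/ (a voiced consonant) → -iz → *zonawiz*.

ojufza, gevowud, zonawiz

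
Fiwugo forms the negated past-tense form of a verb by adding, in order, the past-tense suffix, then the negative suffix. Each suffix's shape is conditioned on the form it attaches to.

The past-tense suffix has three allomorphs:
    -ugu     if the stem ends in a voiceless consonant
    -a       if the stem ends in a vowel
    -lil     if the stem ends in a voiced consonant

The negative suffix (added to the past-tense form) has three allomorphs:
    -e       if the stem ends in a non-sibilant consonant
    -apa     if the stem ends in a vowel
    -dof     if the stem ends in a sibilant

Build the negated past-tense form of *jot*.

jotuguapa

*jot* — final sound /t/ (a voiceless consonant) → -ugu → *jotugu*.
Since the final sound of the past-tense form *jotugu* is /u/ (a vowel), it takes -apa, giving *jotuguapa*.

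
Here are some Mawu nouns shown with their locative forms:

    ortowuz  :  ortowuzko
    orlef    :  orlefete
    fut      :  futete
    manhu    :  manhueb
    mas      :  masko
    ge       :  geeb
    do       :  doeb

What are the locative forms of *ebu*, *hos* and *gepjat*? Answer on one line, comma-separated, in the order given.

ebueb, hosko, gepjatete

The suffix is conditioned by the final sound: -ko when the stem ends in a sibilant (*ortowuz*, *mas*); -ete when the stem ends in a non-sibilant consonant (*orlef*, *fut*); -eb when the stem ends in a vowel (*manhu*, *ge*, *do*).
*ebu* — final sound /u/ (a vowel) → -eb → *ebueb*.
The final sound of *hos* is /s/, which is a sibilant, so the suffix is -ko, giving *hosko*.
*gepjat* — final sound /t/ (a non-sibilant consonant) → -ete → *gepjatete*.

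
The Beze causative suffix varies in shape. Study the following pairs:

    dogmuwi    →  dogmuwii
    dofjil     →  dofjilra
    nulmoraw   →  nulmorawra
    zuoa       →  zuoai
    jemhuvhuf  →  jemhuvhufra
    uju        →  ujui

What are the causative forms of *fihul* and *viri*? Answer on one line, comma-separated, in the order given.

fihulra, virii

The alternation tracks the final sound of the stem — -ra when the stem ends in a consonant (*dofjil*, *nulmoraw*, *jemhuvhuf*); -i when the stem ends in a vowel (*dogmuwi*, *zuoa*, *uju*).
Since the final sound of *fihul* is /l/ (a consonant), it takes -ra, giving *fihulra*.
Since the final sound of *viri* is /i/ (a vowel), it takes -i, giving *virii*.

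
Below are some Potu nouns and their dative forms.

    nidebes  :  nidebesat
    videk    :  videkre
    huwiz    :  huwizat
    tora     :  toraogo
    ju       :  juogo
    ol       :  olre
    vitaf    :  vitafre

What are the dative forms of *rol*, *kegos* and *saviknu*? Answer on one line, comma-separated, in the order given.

rolre, kegosat, saviknuogo

Looking at the final sound of each stem: -at when the stem ends in a sibilant (*nidebes*, *huwiz*); -re when the stem ends in a non-sibilant consonant (*videk*, *ol*, *vitaf*); -ogo when the stem ends in a vowel (*tora*, *ju*).
The final sound of *rol* is /l/, which is a non-sibilant consonant, so the suffix is -re, giving *rolre*.
The final sound of *kegos* is /s/, which is a sibilant, so the suffix is -at, giving *kegosat*.
*saviknu*: final sound = /u/, a vowel → -ogo → *saviknuogo*.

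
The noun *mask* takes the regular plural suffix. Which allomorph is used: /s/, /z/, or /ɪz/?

/s/

The stem *mask* ends in a voiceless non-sibilant consonant.
The plural suffix surfaces as /ɪz/ after sibilants, /s/ after other voiceless consonants, and /z/ after other voiced sounds.
So the plural -s on *mask* is pronounced /s/.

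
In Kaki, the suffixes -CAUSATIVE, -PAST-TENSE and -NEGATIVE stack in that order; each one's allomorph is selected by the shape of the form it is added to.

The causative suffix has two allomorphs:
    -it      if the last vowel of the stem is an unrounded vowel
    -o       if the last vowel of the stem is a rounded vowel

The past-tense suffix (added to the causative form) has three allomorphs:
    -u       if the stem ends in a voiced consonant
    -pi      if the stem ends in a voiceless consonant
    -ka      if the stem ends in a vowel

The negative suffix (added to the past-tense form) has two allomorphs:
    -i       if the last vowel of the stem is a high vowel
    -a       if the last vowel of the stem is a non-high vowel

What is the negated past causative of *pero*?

The last vowel of *pero* is /o/, which is a rounded vowel, so the causative suffix is -o, giving *peroo*.
The causative form *peroo* — final sound /o/ (a vowel) → -ka → *perooka*.
The past-tense form *perooka* — last vowel /a/ (a non-high vowel) → -a → *perookaa*.

perookaa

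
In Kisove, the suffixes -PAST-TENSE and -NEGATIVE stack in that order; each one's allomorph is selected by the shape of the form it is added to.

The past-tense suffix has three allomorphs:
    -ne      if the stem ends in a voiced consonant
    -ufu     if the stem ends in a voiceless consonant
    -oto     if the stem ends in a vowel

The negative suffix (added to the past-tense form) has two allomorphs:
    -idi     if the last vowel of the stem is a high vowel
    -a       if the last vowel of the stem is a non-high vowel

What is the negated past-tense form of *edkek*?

edkekufuidi

Since the final sound of *edkek* is /k/ (a voiceless consonant), it takes -ufu, giving *edkekufu*.
The past-tense form *edkekufu*: last vowel = /u/, a high vowel → -idi → *edkekufuidi*.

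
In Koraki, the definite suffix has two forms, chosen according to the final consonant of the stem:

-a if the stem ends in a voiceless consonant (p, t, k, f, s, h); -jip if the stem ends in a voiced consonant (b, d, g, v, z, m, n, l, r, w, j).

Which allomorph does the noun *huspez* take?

-jip

Since the final consonant of *huspez* is /z/ (voiced), it takes -jip.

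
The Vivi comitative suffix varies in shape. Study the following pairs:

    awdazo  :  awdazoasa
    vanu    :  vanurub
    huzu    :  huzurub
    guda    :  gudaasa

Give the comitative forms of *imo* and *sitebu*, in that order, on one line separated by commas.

Looking at the last vowel of each stem: -rub when the last vowel of the stem is a high vowel (*vanu*, *huzu*); -asa when the last vowel of the stem is a non-high vowel (*awdazo*, *guda*).
The last vowel of *imo* is /o/, which is a non-high vowel, so the suffix is -asa, giving *imoasa*.
*sitebu*: last vowel = /u/, a high vowel → -rub → *siteburub*.

imoasa, siteburub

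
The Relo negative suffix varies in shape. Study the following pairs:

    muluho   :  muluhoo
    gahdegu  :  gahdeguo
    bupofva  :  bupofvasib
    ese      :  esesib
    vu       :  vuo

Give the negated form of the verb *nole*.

nolesib

Looking at the last vowel of each stem: -o when the last vowel of the stem is a rounded vowel (*muluho*, *gahdegu*, *vu*); -sib when the last vowel of the stem is an unrounded vowel (*bupofva*, *ese*).
Since the last vowel of *nole* is /e/ (an unrounded vowel), it takes -sib, giving *nolesib*.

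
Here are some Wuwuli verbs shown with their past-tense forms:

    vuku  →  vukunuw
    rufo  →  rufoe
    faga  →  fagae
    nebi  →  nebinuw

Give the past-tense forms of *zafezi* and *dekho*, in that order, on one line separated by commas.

The alternation tracks the last vowel of the stem — -nuw when the last vowel of the stem is a high vowel (*vuku*, *nebi*); -e when the last vowel of the stem is a non-high vowel (*rufo*, *faga*).
Since the last vowel of *zafezi* is /i/ (a high vowel), it takes -nuw, giving *zafezinuw*.
Since the last vowel of *dekho* is /o/ (a non-high vowel), it takes -e, giving *dekhoe*.

zafezinuw, dekhoe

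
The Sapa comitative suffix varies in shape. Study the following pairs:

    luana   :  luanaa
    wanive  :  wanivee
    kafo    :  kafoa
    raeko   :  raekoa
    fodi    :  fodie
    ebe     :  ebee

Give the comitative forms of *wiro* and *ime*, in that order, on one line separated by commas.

The pattern is front/back vowel harmony: -e when the last vowel of the stem is a front vowel (*wanive*, *fodi*, *ebe*); -a when the last vowel of the stem is a back vowel (*luana*, *kafo*, *raeko*).
Since the last vowel of *wiro* is /o/ (a back vowel), it takes -a, giving *wiroa*.
Since the last vowel of *ime* is /e/ (a front vowel), it takes -e, giving *imee*.

wiroa, imee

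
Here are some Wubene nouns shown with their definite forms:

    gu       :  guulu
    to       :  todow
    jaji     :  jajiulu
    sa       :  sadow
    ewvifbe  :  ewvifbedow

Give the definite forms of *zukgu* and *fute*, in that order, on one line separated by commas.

The suffix is conditioned by the last vowel: -ulu when the last vowel of the stem is a high vowel (*gu*, *jaji*); -dow when the last vowel of the stem is a non-high vowel (*to*, *sa*, *ewvifbe*).
The last vowel of *zukgu* is /u/, which is a high vowel, so the suffix is -ulu, giving *zukguulu*.
*fute*: last vowel = /e/, a non-high vowel → -dow → *futedow*.

zukguulu, futedow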